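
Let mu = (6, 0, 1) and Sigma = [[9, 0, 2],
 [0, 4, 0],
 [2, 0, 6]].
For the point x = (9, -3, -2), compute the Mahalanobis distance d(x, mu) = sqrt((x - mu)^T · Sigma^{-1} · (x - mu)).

Step 1 — centre the observation: (x - mu) = (3, -3, -3).

Step 2 — invert Sigma (cofactor / det for 3×3, or solve directly):
  Sigma^{-1} = [[0.12, 0, -0.04],
 [0, 0.25, 0],
 [-0.04, 0, 0.18]].

Step 3 — form the quadratic (x - mu)^T · Sigma^{-1} · (x - mu):
  Sigma^{-1} · (x - mu) = (0.48, -0.75, -0.66).
  (x - mu)^T · [Sigma^{-1} · (x - mu)] = (3)·(0.48) + (-3)·(-0.75) + (-3)·(-0.66) = 5.67.

Step 4 — take square root: d = √(5.67) ≈ 2.3812.

d(x, mu) = √(5.67) ≈ 2.3812


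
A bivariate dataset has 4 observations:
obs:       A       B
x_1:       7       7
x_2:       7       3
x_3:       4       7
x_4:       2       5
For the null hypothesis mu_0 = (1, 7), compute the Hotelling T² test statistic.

Step 1 — sample mean vector:
  mean(A) = (7 + 7 + 4 + 2) / 4 = 20/4 = 5
  mean(B) = (7 + 3 + 7 + 5) / 4 = 22/4 = 5.5
  x̄ = (5, 5.5),  deviation x̄ - mu_0 = (5, 5.5) - (1, 7) = (4, -1.5).

Step 2 — sample covariance matrix, S[i,j] = (1/(n-1)) · Σ_k (x_{k,i} - mean_i) · (x_{k,j} - mean_j), divisor n-1 = 3:
  S[A,A] = ((2)·(2) + (2)·(2) + (-1)·(-1) + (-3)·(-3)) / 3 = 18/3 = 6
  S[A,B] = ((2)·(1.5) + (2)·(-2.5) + (-1)·(1.5) + (-3)·(-0.5)) / 3 = -2/3 = -0.6667
  S[B,B] = ((1.5)·(1.5) + (-2.5)·(-2.5) + (1.5)·(1.5) + (-0.5)·(-0.5)) / 3 = 11/3 = 3.6667
  S = [[6, -0.6667],
 [-0.6667, 3.6667]].

Step 3 — invert S. det(S) = 6·3.6667 - (-0.6667)² = 21.5556.
  S^{-1} = (1/det) · [[d, -b], [-b, a]] = [[0.1701, 0.0309],
 [0.0309, 0.2784]].

Step 4 — quadratic form (x̄ - mu_0)^T · S^{-1} · (x̄ - mu_0):
  S^{-1} · (x̄ - mu_0) = (0.634, -0.2938),
  (x̄ - mu_0)^T · [...] = (4)·(0.634) + (-1.5)·(-0.2938) = 2.9768.

Step 5 — scale by n: T² = 4 · 2.9768 = 11.9072.

T² ≈ 11.9072


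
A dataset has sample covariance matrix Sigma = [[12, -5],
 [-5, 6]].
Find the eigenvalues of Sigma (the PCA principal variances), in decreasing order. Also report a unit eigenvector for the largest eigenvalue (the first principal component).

Step 1 — characteristic polynomial of 2×2 Sigma:
  det(Sigma - λI) = λ² - trace · λ + det = 0.
  trace = 12 + 6 = 18, det = 12·6 - (-5)² = 47.
Step 2 — discriminant:
  Δ = trace² - 4·det = 324 - 188 = 136.
Step 3 — eigenvalues:
  λ = (trace ± √Δ)/2 = (18 ± 11.6619)/2,
  λ_1 = 14.831,  λ_2 = 3.169.

Step 4 — unit eigenvector for λ_1: solve (Sigma - λ_1 I)v = 0. First row:
  (12 - 14.831)·v_x + (-5)·v_y = 0, i.e. (-2.831)·v_x + (-5)·v_y = 0,
  so v ∝ (b, λ_1 - a) = (-5, 2.831); multiply by -1 so the first entry is positive: u = (5, -2.831).
  ||u|| = √((5)² + (-2.831)²) = √(33.0143) ≈ 5.7458,
  v_1 = u/||u|| ≈ (0.8702, -0.4927) (||v_1|| = 1).

λ_1 = 14.831,  λ_2 = 3.169;  v_1 ≈ (0.8702, -0.4927)


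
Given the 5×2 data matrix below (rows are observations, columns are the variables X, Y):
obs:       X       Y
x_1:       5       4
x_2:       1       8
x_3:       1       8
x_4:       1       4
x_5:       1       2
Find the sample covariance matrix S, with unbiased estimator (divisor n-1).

Step 1 — column means:
  mean(X) = (5 + 1 + 1 + 1 + 1) / 5 = 9/5 = 1.8
  mean(Y) = (4 + 8 + 8 + 4 + 2) / 5 = 26/5 = 5.2

Step 2 — sample covariance S[i,j] = (1/(n-1)) · Σ_k (x_{k,i} - mean_i) · (x_{k,j} - mean_j), with n-1 = 4.
  S[X,X] = ((3.2)·(3.2) + (-0.8)·(-0.8) + (-0.8)·(-0.8) + (-0.8)·(-0.8) + (-0.8)·(-0.8)) / 4 = 12.8/4 = 3.2
  S[X,Y] = ((3.2)·(-1.2) + (-0.8)·(2.8) + (-0.8)·(2.8) + (-0.8)·(-1.2) + (-0.8)·(-3.2)) / 4 = -4.8/4 = -1.2
  S[Y,Y] = ((-1.2)·(-1.2) + (2.8)·(2.8) + (2.8)·(2.8) + (-1.2)·(-1.2) + (-3.2)·(-3.2)) / 4 = 28.8/4 = 7.2

S is symmetric (S[j,i] = S[i,j]). Assembling:

S = [[3.2, -1.2],
 [-1.2, 7.2]]


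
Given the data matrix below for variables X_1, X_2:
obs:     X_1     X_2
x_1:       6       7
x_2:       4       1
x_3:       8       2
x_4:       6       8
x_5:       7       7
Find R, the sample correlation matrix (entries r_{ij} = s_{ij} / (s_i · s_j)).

Step 1 — column means:
  mean(X_1) = (6 + 4 + 8 + 6 + 7) / 5 = 31/5 = 6.2
  mean(X_2) = (7 + 1 + 2 + 8 + 7) / 5 = 25/5 = 5

Step 2 — sample variances and covariances s[i,j] = (1/(n-1)) · Σ_k (x_{k,i} - mean_i) · (x_{k,j} - mean_j), with n-1 = 4:
  s[X_1,X_1] = ((-0.2)·(-0.2) + (-2.2)·(-2.2) + (1.8)·(1.8) + (-0.2)·(-0.2) + (0.8)·(0.8)) / 4 = 8.8/4 = 2.2
  s[X_1,X_2] = ((-0.2)·(2) + (-2.2)·(-4) + (1.8)·(-3) + (-0.2)·(3) + (0.8)·(2)) / 4 = 4/4 = 1
  s[X_2,X_2] = ((2)·(2) + (-4)·(-4) + (-3)·(-3) + (3)·(3) + (2)·(2)) / 4 = 42/4 = 10.5
  Sample standard deviations s_i = √(s[i,i]):
  s(X_1) = √(2.2) = 1.4832
  s(X_2) = √(10.5) = 3.2404

Step 3 — r_{ij} = s_{ij} / (s_i · s_j):
  r[X_1,X_1] = 1 (diagonal).
  r[X_1,X_2] = 1 / (1.4832 · 3.2404) = 1 / 4.8062 = 0.2081
  r[X_2,X_2] = 1 (diagonal).

R is symmetric with unit diagonal. Assembling:

R = [[1, 0.2081],
 [0.2081, 1]]


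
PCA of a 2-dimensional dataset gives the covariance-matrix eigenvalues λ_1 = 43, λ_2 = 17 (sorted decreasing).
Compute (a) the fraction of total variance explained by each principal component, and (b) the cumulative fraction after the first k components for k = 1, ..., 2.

Step 1 — total variance = trace(Sigma) = Σ λ_i = 43 + 17 = 60.

Step 2 — fraction explained by component i = λ_i / Σ λ:
  PC1: 43/60 = 0.7167
  PC2: 17/60 = 0.2833

Step 3 — cumulative fraction after k components = (λ_1 + ... + λ_k) / Σ λ:
  k = 1: 43/60 = 0.7167
  k = 2: (43 + 17)/60 = 60/60 = 1

Summary (fraction, with percent):

explained: PC1 0.7167 (71.67%), PC2 0.2833 (28.33%);  cumulative: 0.7167, 1


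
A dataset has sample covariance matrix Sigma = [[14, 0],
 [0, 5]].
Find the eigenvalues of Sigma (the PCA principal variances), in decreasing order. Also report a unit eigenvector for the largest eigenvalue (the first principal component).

Step 1 — characteristic polynomial of 2×2 Sigma:
  det(Sigma - λI) = λ² - trace · λ + det = 0.
  trace = 14 + 5 = 19, det = 14·5 - (0)² = 70.
Step 2 — discriminant:
  Δ = trace² - 4·det = 361 - 280 = 81.
Step 3 — eigenvalues:
  λ = (trace ± √Δ)/2 = (19 ± 9)/2,
  λ_1 = 14,  λ_2 = 5.

Step 4 — unit eigenvector for λ_1: Sigma is diagonal, so its eigenvectors are the coordinate axes. λ_1 = 14 is the diagonal entry on the first coordinate axis, hence
  v_1 = (1, 0) (||v_1|| = 1).

λ_1 = 14,  λ_2 = 5;  v_1 ≈ (1, 0)


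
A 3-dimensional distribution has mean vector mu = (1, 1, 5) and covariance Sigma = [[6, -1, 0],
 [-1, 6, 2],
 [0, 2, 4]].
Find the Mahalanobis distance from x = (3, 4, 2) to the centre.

Step 1 — centre the observation: (x - mu) = (2, 3, -3).

Step 2 — invert Sigma (cofactor / det for 3×3, or solve directly):
  Sigma^{-1} = [[0.1724, 0.0345, -0.0172],
 [0.0345, 0.2069, -0.1034],
 [-0.0172, -0.1034, 0.3017]].

Step 3 — form the quadratic (x - mu)^T · Sigma^{-1} · (x - mu):
  Sigma^{-1} · (x - mu) = (0.5, 1, -1.25).
  (x - mu)^T · [Sigma^{-1} · (x - mu)] = (2)·(0.5) + (3)·(1) + (-3)·(-1.25) = 7.75.

Step 4 — take square root: d = √(7.75) ≈ 2.7839.

d(x, mu) = √(7.75) ≈ 2.7839


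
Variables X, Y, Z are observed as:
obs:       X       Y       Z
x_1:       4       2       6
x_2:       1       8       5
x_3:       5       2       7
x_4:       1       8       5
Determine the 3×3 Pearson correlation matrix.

Step 1 — column means:
  mean(X) = (4 + 1 + 5 + 1) / 4 = 11/4 = 2.75
  mean(Y) = (2 + 8 + 2 + 8) / 4 = 20/4 = 5
  mean(Z) = (6 + 5 + 7 + 5) / 4 = 23/4 = 5.75

Step 2 — sample variances and covariances s[i,j] = (1/(n-1)) · Σ_k (x_{k,i} - mean_i) · (x_{k,j} - mean_j), with n-1 = 3:
  s[X,X] = ((1.25)·(1.25) + (-1.75)·(-1.75) + (2.25)·(2.25) + (-1.75)·(-1.75)) / 3 = 12.75/3 = 4.25
  s[X,Y] = ((1.25)·(-3) + (-1.75)·(3) + (2.25)·(-3) + (-1.75)·(3)) / 3 = -21/3 = -7
  s[X,Z] = ((1.25)·(0.25) + (-1.75)·(-0.75) + (2.25)·(1.25) + (-1.75)·(-0.75)) / 3 = 5.75/3 = 1.9167
  s[Y,Y] = ((-3)·(-3) + (3)·(3) + (-3)·(-3) + (3)·(3)) / 3 = 36/3 = 12
  s[Y,Z] = ((-3)·(0.25) + (3)·(-0.75) + (-3)·(1.25) + (3)·(-0.75)) / 3 = -9/3 = -3
  s[Z,Z] = ((0.25)·(0.25) + (-0.75)·(-0.75) + (1.25)·(1.25) + (-0.75)·(-0.75)) / 3 = 2.75/3 = 0.9167
  Sample standard deviations s_i = √(s[i,i]):
  s(X) = √(4.25) = 2.0616
  s(Y) = √(12) = 3.4641
  s(Z) = √(0.9167) = 0.9574

Step 3 — r_{ij} = s_{ij} / (s_i · s_j):
  r[X,X] = 1 (diagonal).
  r[X,Y] = -7 / (2.0616 · 3.4641) = -7 / 7.1414 = -0.9802
  r[X,Z] = 1.9167 / (2.0616 · 0.9574) = 1.9167 / 1.9738 = 0.9711
  r[Y,Y] = 1 (diagonal).
  r[Y,Z] = -3 / (3.4641 · 0.9574) = -3 / 3.3166 = -0.9045
  r[Z,Z] = 1 (diagonal).

R is symmetric with unit diagonal. Assembling:

R = [[1, -0.9802, 0.9711],
 [-0.9802, 1, -0.9045],
 [0.9711, -0.9045, 1]]


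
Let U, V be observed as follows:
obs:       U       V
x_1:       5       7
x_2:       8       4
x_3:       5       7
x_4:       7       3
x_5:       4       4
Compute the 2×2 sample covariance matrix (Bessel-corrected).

Step 1 — column means:
  mean(U) = (5 + 8 + 5 + 7 + 4) / 5 = 29/5 = 5.8
  mean(V) = (7 + 4 + 7 + 3 + 4) / 5 = 25/5 = 5

Step 2 — sample covariance S[i,j] = (1/(n-1)) · Σ_k (x_{k,i} - mean_i) · (x_{k,j} - mean_j), with n-1 = 4.
  S[U,U] = ((-0.8)·(-0.8) + (2.2)·(2.2) + (-0.8)·(-0.8) + (1.2)·(1.2) + (-1.8)·(-1.8)) / 4 = 10.8/4 = 2.7
  S[U,V] = ((-0.8)·(2) + (2.2)·(-1) + (-0.8)·(2) + (1.2)·(-2) + (-1.8)·(-1)) / 4 = -6/4 = -1.5
  S[V,V] = ((2)·(2) + (-1)·(-1) + (2)·(2) + (-2)·(-2) + (-1)·(-1)) / 4 = 14/4 = 3.5

S is symmetric (S[j,i] = S[i,j]). Assembling:

S = [[2.7, -1.5],
 [-1.5, 3.5]]


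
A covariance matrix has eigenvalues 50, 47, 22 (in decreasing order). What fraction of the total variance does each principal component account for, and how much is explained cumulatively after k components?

Step 1 — total variance = trace(Sigma) = Σ λ_i = 50 + 47 + 22 = 119.

Step 2 — fraction explained by component i = λ_i / Σ λ:
  PC1: 50/119 = 0.4202
  PC2: 47/119 = 0.395
  PC3: 22/119 = 0.1849

Step 3 — cumulative fraction after k components = (λ_1 + ... + λ_k) / Σ λ:
  k = 1: 50/119 = 0.4202
  k = 2: (50 + 47)/119 = 97/119 = 0.8151
  k = 3: (50 + 47 + 22)/119 = 119/119 = 1

Summary (fraction, with percent):

explained: PC1 0.4202 (42.02%), PC2 0.395 (39.5%), PC3 0.1849 (18.49%);  cumulative: 0.4202, 0.8151, 1


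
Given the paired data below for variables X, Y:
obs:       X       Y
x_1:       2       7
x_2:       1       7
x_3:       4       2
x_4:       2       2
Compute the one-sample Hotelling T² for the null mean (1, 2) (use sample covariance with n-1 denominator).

Step 1 — sample mean vector:
  mean(X) = (2 + 1 + 4 + 2) / 4 = 9/4 = 2.25
  mean(Y) = (7 + 7 + 2 + 2) / 4 = 18/4 = 4.5
  x̄ = (2.25, 4.5),  deviation x̄ - mu_0 = (2.25, 4.5) - (1, 2) = (1.25, 2.5).

Step 2 — sample covariance matrix, S[i,j] = (1/(n-1)) · Σ_k (x_{k,i} - mean_i) · (x_{k,j} - mean_j), divisor n-1 = 3:
  S[X,X] = ((-0.25)·(-0.25) + (-1.25)·(-1.25) + (1.75)·(1.75) + (-0.25)·(-0.25)) / 3 = 4.75/3 = 1.5833
  S[X,Y] = ((-0.25)·(2.5) + (-1.25)·(2.5) + (1.75)·(-2.5) + (-0.25)·(-2.5)) / 3 = -7.5/3 = -2.5
  S[Y,Y] = ((2.5)·(2.5) + (2.5)·(2.5) + (-2.5)·(-2.5) + (-2.5)·(-2.5)) / 3 = 25/3 = 8.3333
  S = [[1.5833, -2.5],
 [-2.5, 8.3333]].

Step 3 — invert S. det(S) = 1.5833·8.3333 - (-2.5)² = 6.9444.
  S^{-1} = (1/det) · [[d, -b], [-b, a]] = [[1.2, 0.36],
 [0.36, 0.228]].

Step 4 — quadratic form (x̄ - mu_0)^T · S^{-1} · (x̄ - mu_0):
  S^{-1} · (x̄ - mu_0) = (2.4, 1.02),
  (x̄ - mu_0)^T · [...] = (1.25)·(2.4) + (2.5)·(1.02) = 5.55.

Step 5 — scale by n: T² = 4 · 5.55 = 22.2.

T² ≈ 22.2


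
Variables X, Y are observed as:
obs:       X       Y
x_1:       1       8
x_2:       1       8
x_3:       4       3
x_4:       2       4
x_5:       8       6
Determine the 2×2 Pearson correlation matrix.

Step 1 — column means:
  mean(X) = (1 + 1 + 4 + 2 + 8) / 5 = 16/5 = 3.2
  mean(Y) = (8 + 8 + 3 + 4 + 6) / 5 = 29/5 = 5.8

Step 2 — sample variances and covariances s[i,j] = (1/(n-1)) · Σ_k (x_{k,i} - mean_i) · (x_{k,j} - mean_j), with n-1 = 4:
  s[X,X] = ((-2.2)·(-2.2) + (-2.2)·(-2.2) + (0.8)·(0.8) + (-1.2)·(-1.2) + (4.8)·(4.8)) / 4 = 34.8/4 = 8.7
  s[X,Y] = ((-2.2)·(2.2) + (-2.2)·(2.2) + (0.8)·(-2.8) + (-1.2)·(-1.8) + (4.8)·(0.2)) / 4 = -8.8/4 = -2.2
  s[Y,Y] = ((2.2)·(2.2) + (2.2)·(2.2) + (-2.8)·(-2.8) + (-1.8)·(-1.8) + (0.2)·(0.2)) / 4 = 20.8/4 = 5.2
  Sample standard deviations s_i = √(s[i,i]):
  s(X) = √(8.7) = 2.9496
  s(Y) = √(5.2) = 2.2804

Step 3 — r_{ij} = s_{ij} / (s_i · s_j):
  r[X,X] = 1 (diagonal).
  r[X,Y] = -2.2 / (2.9496 · 2.2804) = -2.2 / 6.7261 = -0.3271
  r[Y,Y] = 1 (diagonal).

R is symmetric with unit diagonal. Assembling:

R = [[1, -0.3271],
 [-0.3271, 1]]


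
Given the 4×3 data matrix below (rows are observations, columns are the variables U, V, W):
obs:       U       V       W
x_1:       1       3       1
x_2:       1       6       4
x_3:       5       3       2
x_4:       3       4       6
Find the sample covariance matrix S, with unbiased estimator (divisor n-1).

Step 1 — column means:
  mean(U) = (1 + 1 + 5 + 3) / 4 = 10/4 = 2.5
  mean(V) = (3 + 6 + 3 + 4) / 4 = 16/4 = 4
  mean(W) = (1 + 4 + 2 + 6) / 4 = 13/4 = 3.25

Step 2 — sample covariance S[i,j] = (1/(n-1)) · Σ_k (x_{k,i} - mean_i) · (x_{k,j} - mean_j), with n-1 = 3.
  S[U,U] = ((-1.5)·(-1.5) + (-1.5)·(-1.5) + (2.5)·(2.5) + (0.5)·(0.5)) / 3 = 11/3 = 3.6667
  S[U,V] = ((-1.5)·(-1) + (-1.5)·(2) + (2.5)·(-1) + (0.5)·(0)) / 3 = -4/3 = -1.3333
  S[U,W] = ((-1.5)·(-2.25) + (-1.5)·(0.75) + (2.5)·(-1.25) + (0.5)·(2.75)) / 3 = 0.5/3 = 0.1667
  S[V,V] = ((-1)·(-1) + (2)·(2) + (-1)·(-1) + (0)·(0)) / 3 = 6/3 = 2
  S[V,W] = ((-1)·(-2.25) + (2)·(0.75) + (-1)·(-1.25) + (0)·(2.75)) / 3 = 5/3 = 1.6667
  S[W,W] = ((-2.25)·(-2.25) + (0.75)·(0.75) + (-1.25)·(-1.25) + (2.75)·(2.75)) / 3 = 14.75/3 = 4.9167

S is symmetric (S[j,i] = S[i,j]). Assembling:

S = [[3.6667, -1.3333, 0.1667],
 [-1.3333, 2, 1.6667],
 [0.1667, 1.6667, 4.9167]]


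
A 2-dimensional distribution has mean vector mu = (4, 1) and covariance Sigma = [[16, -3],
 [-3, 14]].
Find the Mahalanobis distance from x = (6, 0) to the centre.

Step 1 — centre the observation: (x - mu) = (2, -1).

Step 2 — invert Sigma. det(Sigma) = 16·14 - (-3)² = 215.
  Sigma^{-1} = (1/det) · [[d, -b], [-b, a]] = [[0.0651, 0.014],
 [0.014, 0.0744]].

Step 3 — form the quadratic (x - mu)^T · Sigma^{-1} · (x - mu):
  Sigma^{-1} · (x - mu) = (0.1163, -0.0465).
  (x - mu)^T · [Sigma^{-1} · (x - mu)] = (2)·(0.1163) + (-1)·(-0.0465) = 0.2791.

Step 4 — take square root: d = √(0.2791) ≈ 0.5283.

d(x, mu) = √(0.2791) ≈ 0.5283


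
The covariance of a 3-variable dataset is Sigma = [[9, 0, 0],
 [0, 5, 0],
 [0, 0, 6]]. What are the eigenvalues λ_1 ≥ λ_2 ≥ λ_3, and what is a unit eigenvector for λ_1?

Step 1 — characteristic polynomial p(λ) = det(λI - Sigma) = λ³ - tr·λ² + c_1·λ - det, where tr = trace, c_1 = sum of the principal 2×2 minors, det = det(Sigma):
  tr = 9 + 5 + 6 = 20,
  c_1 = (9·5 - (0)²) + (9·6 - (0)²) + (5·6 - (0)²) = 45 + 54 + 30 = 129,
  det = 9·(5·6 - (0)²) - (0)·((0)·6 - (0)·(0)) + (0)·((0)·(0) - 5·(0)) = 9·(30) - (0)·(0) + (0)·(0) = 270.
  So p(λ) = λ³ - 20λ² + 129λ - 270.
Step 2 — look for an integer root (rational root theorem: any rational root is an integer divisor of 270). Testing λ = 5:
  p(5) = 125 - 500 + 645 - 270 = 0  ✓
  Dividing out (λ - 5): p(λ) = (λ - 5)(λ² - 15λ + 54).
Step 3 — remaining eigenvalues from the quadratic λ² - 15λ + 54 = 0:
  Δ = 15² - 4·54 = 225 - 216 = 9,  λ = (15 ± √9)/2 = (15 ± 3)/2 = 9 or 6.
  Sorted: λ_1 = 9,  λ_2 = 6,  λ_3 = 5  (check: sum = 20 = tr ✓).

Step 4 — unit eigenvector for λ_1 = 9: v spans the null space of (Sigma - λ_1 I), whose rows are
  r_1 = (0, 0, 0),  r_2 = (0, -4, 0),  r_3 = (0, 0, -3).
  v is orthogonal to every row, so take v ∝ r_2 × r_3 = ((-4)·(-3) - (0)·(0), (0)·(0) - (0)·(-3), (0)·(0) - (-4)·(0)) = (12, 0, 0).
  Rescale (divide by 12): u = (1, 0, 0).
  ||u|| = √((1)² + (0)² + (0)²) = √(1) = 1,  v_1 = u/||u|| ≈ (1, 0, 0) (||v_1|| = 1).

λ_1 = 9,  λ_2 = 6,  λ_3 = 5;  v_1 ≈ (1, 0, 0)


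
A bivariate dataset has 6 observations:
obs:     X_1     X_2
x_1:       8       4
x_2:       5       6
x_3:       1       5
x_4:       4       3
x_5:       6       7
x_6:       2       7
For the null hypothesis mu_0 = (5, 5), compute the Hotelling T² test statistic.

Step 1 — sample mean vector:
  mean(X_1) = (8 + 5 + 1 + 4 + 6 + 2) / 6 = 26/6 = 4.3333
  mean(X_2) = (4 + 6 + 5 + 3 + 7 + 7) / 6 = 32/6 = 5.3333
  x̄ = (4.3333, 5.3333),  deviation x̄ - mu_0 = (4.3333, 5.3333) - (5, 5) = (-0.6667, 0.3333).

Step 2 — sample covariance matrix, S[i,j] = (1/(n-1)) · Σ_k (x_{k,i} - mean_i) · (x_{k,j} - mean_j), divisor n-1 = 5:
  S[X_1,X_1] = ((3.6667)·(3.6667) + (0.6667)·(0.6667) + (-3.3333)·(-3.3333) + (-0.3333)·(-0.3333) + (1.6667)·(1.6667) + (-2.3333)·(-2.3333)) / 5 = 33.3333/5 = 6.6667
  S[X_1,X_2] = ((3.6667)·(-1.3333) + (0.6667)·(0.6667) + (-3.3333)·(-0.3333) + (-0.3333)·(-2.3333) + (1.6667)·(1.6667) + (-2.3333)·(1.6667)) / 5 = -3.6667/5 = -0.7333
  S[X_2,X_2] = ((-1.3333)·(-1.3333) + (0.6667)·(0.6667) + (-0.3333)·(-0.3333) + (-2.3333)·(-2.3333) + (1.6667)·(1.6667) + (1.6667)·(1.6667)) / 5 = 13.3333/5 = 2.6667
  S = [[6.6667, -0.7333],
 [-0.7333, 2.6667]].

Step 3 — invert S. det(S) = 6.6667·2.6667 - (-0.7333)² = 17.24.
  S^{-1} = (1/det) · [[d, -b], [-b, a]] = [[0.1547, 0.0425],
 [0.0425, 0.3867]].

Step 4 — quadratic form (x̄ - mu_0)^T · S^{-1} · (x̄ - mu_0):
  S^{-1} · (x̄ - mu_0) = (-0.0889, 0.1005),
  (x̄ - mu_0)^T · [...] = (-0.6667)·(-0.0889) + (0.3333)·(0.1005) = 0.0928.

Step 5 — scale by n: T² = 6 · 0.0928 = 0.5568.

T² ≈ 0.5568


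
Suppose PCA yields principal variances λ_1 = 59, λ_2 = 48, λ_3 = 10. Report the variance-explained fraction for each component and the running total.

Step 1 — total variance = trace(Sigma) = Σ λ_i = 59 + 48 + 10 = 117.

Step 2 — fraction explained by component i = λ_i / Σ λ:
  PC1: 59/117 = 0.5043
  PC2: 48/117 = 0.4103
  PC3: 10/117 = 0.0855

Step 3 — cumulative fraction after k components = (λ_1 + ... + λ_k) / Σ λ:
  k = 1: 59/117 = 0.5043
  k = 2: (59 + 48)/117 = 107/117 = 0.9145
  k = 3: (59 + 48 + 10)/117 = 117/117 = 1

Summary (fraction, with percent):

explained: PC1 0.5043 (50.43%), PC2 0.4103 (41.03%), PC3 0.0855 (8.55%);  cumulative: 0.5043, 0.9145, 1


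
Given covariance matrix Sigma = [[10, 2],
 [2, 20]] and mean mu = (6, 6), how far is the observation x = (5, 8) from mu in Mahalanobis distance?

Step 1 — centre the observation: (x - mu) = (-1, 2).

Step 2 — invert Sigma. det(Sigma) = 10·20 - (2)² = 196.
  Sigma^{-1} = (1/det) · [[d, -b], [-b, a]] = [[0.102, -0.0102],
 [-0.0102, 0.051]].

Step 3 — form the quadratic (x - mu)^T · Sigma^{-1} · (x - mu):
  Sigma^{-1} · (x - mu) = (-0.1224, 0.1122).
  (x - mu)^T · [Sigma^{-1} · (x - mu)] = (-1)·(-0.1224) + (2)·(0.1122) = 0.3469.

Step 4 — take square root: d = √(0.3469) ≈ 0.589.

d(x, mu) = √(0.3469) ≈ 0.589


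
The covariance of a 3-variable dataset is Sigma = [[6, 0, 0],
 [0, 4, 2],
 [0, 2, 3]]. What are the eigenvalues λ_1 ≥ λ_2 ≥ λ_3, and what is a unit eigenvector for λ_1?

Step 1 — characteristic polynomial p(λ) = det(λI - Sigma) = λ³ - tr·λ² + c_1·λ - det, where tr = trace, c_1 = sum of the principal 2×2 minors, det = det(Sigma):
  tr = 6 + 4 + 3 = 13,
  c_1 = (6·4 - (0)²) + (6·3 - (0)²) + (4·3 - (2)²) = 24 + 18 + 8 = 50,
  det = 6·(4·3 - (2)²) - (0)·((0)·3 - (2)·(0)) + (0)·((0)·(2) - 4·(0)) = 6·(8) - (0)·(0) + (0)·(0) = 48.
  So p(λ) = λ³ - 13λ² + 50λ - 48.
Step 2 — look for an integer root (rational root theorem: any rational root is an integer divisor of 48). Testing λ = 6:
  p(6) = 216 - 468 + 300 - 48 = 0  ✓
  Dividing out (λ - 6): p(λ) = (λ - 6)(λ² - 7λ + 8).
Step 3 — remaining eigenvalues from the quadratic λ² - 7λ + 8 = 0:
  Δ = 7² - 4·8 = 49 - 32 = 17,  λ = (7 ± √17)/2 = (7 ± 4.1231)/2 ≈ 5.5616 or 1.4384.
  Sorted: λ_1 = 6,  λ_2 = 5.5616,  λ_3 = 1.4384  (check: sum = 13 = tr ✓).

Step 4 — unit eigenvector for λ_1 = 6: v spans the null space of (Sigma - λ_1 I), whose rows are
  r_1 = (0, 0, 0),  r_2 = (0, -2, 2),  r_3 = (0, 2, -3).
  v is orthogonal to every row, so take v ∝ r_2 × r_3 = ((-2)·(-3) - (2)·(2), (2)·(0) - (0)·(-3), (0)·(2) - (-2)·(0)) = (2, 0, 0).
  Rescale (divide by 2): u = (1, 0, 0).
  ||u|| = √((1)² + (0)² + (0)²) = √(1) = 1,  v_1 = u/||u|| ≈ (1, 0, 0) (||v_1|| = 1).

λ_1 = 6,  λ_2 = 5.5616,  λ_3 = 1.4384;  v_1 ≈ (1, 0, 0)


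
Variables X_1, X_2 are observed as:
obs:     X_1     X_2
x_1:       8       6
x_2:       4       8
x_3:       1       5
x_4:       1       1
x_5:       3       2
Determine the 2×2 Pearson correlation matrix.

Step 1 — column means:
  mean(X_1) = (8 + 4 + 1 + 1 + 3) / 5 = 17/5 = 3.4
  mean(X_2) = (6 + 8 + 5 + 1 + 2) / 5 = 22/5 = 4.4

Step 2 — sample variances and covariances s[i,j] = (1/(n-1)) · Σ_k (x_{k,i} - mean_i) · (x_{k,j} - mean_j), with n-1 = 4:
  s[X_1,X_1] = ((4.6)·(4.6) + (0.6)·(0.6) + (-2.4)·(-2.4) + (-2.4)·(-2.4) + (-0.4)·(-0.4)) / 4 = 33.2/4 = 8.3
  s[X_1,X_2] = ((4.6)·(1.6) + (0.6)·(3.6) + (-2.4)·(0.6) + (-2.4)·(-3.4) + (-0.4)·(-2.4)) / 4 = 17.2/4 = 4.3
  s[X_2,X_2] = ((1.6)·(1.6) + (3.6)·(3.6) + (0.6)·(0.6) + (-3.4)·(-3.4) + (-2.4)·(-2.4)) / 4 = 33.2/4 = 8.3
  Sample standard deviations s_i = √(s[i,i]):
  s(X_1) = √(8.3) = 2.881
  s(X_2) = √(8.3) = 2.881

Step 3 — r_{ij} = s_{ij} / (s_i · s_j):
  r[X_1,X_1] = 1 (diagonal).
  r[X_1,X_2] = 4.3 / (2.881 · 2.881) = 4.3 / 8.3 = 0.5181
  r[X_2,X_2] = 1 (diagonal).

R is symmetric with unit diagonal. Assembling:

R = [[1, 0.5181],
 [0.5181, 1]]


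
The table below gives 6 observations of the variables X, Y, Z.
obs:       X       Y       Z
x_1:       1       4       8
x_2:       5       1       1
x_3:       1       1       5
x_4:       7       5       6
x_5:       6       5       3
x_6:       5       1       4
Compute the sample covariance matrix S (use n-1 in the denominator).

Step 1 — column means:
  mean(X) = (1 + 5 + 1 + 7 + 6 + 5) / 6 = 25/6 = 4.1667
  mean(Y) = (4 + 1 + 1 + 5 + 5 + 1) / 6 = 17/6 = 2.8333
  mean(Z) = (8 + 1 + 5 + 6 + 3 + 4) / 6 = 27/6 = 4.5

Step 2 — sample covariance S[i,j] = (1/(n-1)) · Σ_k (x_{k,i} - mean_i) · (x_{k,j} - mean_j), with n-1 = 5.
  S[X,X] = ((-3.1667)·(-3.1667) + (0.8333)·(0.8333) + (-3.1667)·(-3.1667) + (2.8333)·(2.8333) + (1.8333)·(1.8333) + (0.8333)·(0.8333)) / 5 = 32.8333/5 = 6.5667
  S[X,Y] = ((-3.1667)·(1.1667) + (0.8333)·(-1.8333) + (-3.1667)·(-1.8333) + (2.8333)·(2.1667) + (1.8333)·(2.1667) + (0.8333)·(-1.8333)) / 5 = 9.1667/5 = 1.8333
  S[X,Z] = ((-3.1667)·(3.5) + (0.8333)·(-3.5) + (-3.1667)·(0.5) + (2.8333)·(1.5) + (1.8333)·(-1.5) + (0.8333)·(-0.5)) / 5 = -14.5/5 = -2.9
  S[Y,Y] = ((1.1667)·(1.1667) + (-1.8333)·(-1.8333) + (-1.8333)·(-1.8333) + (2.1667)·(2.1667) + (2.1667)·(2.1667) + (-1.8333)·(-1.8333)) / 5 = 20.8333/5 = 4.1667
  S[Y,Z] = ((1.1667)·(3.5) + (-1.8333)·(-3.5) + (-1.8333)·(0.5) + (2.1667)·(1.5) + (2.1667)·(-1.5) + (-1.8333)·(-0.5)) / 5 = 10.5/5 = 2.1
  S[Z,Z] = ((3.5)·(3.5) + (-3.5)·(-3.5) + (0.5)·(0.5) + (1.5)·(1.5) + (-1.5)·(-1.5) + (-0.5)·(-0.5)) / 5 = 29.5/5 = 5.9

S is symmetric (S[j,i] = S[i,j]). Assembling:

S = [[6.5667, 1.8333, -2.9],
 [1.8333, 4.1667, 2.1],
 [-2.9, 2.1, 5.9]]


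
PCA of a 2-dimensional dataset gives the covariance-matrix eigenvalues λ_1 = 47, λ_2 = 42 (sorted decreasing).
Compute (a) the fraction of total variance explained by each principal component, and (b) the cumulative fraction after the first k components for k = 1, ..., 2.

Step 1 — total variance = trace(Sigma) = Σ λ_i = 47 + 42 = 89.

Step 2 — fraction explained by component i = λ_i / Σ λ:
  PC1: 47/89 = 0.5281
  PC2: 42/89 = 0.4719

Step 3 — cumulative fraction after k components = (λ_1 + ... + λ_k) / Σ λ:
  k = 1: 47/89 = 0.5281
  k = 2: (47 + 42)/89 = 89/89 = 1

Summary (fraction, with percent):

explained: PC1 0.5281 (52.81%), PC2 0.4719 (47.19%);  cumulative: 0.5281, 1


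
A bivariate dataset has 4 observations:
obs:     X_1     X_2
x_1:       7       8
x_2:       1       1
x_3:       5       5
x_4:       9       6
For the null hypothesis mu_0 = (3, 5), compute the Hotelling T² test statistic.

Step 1 — sample mean vector:
  mean(X_1) = (7 + 1 + 5 + 9) / 4 = 22/4 = 5.5
  mean(X_2) = (8 + 1 + 5 + 6) / 4 = 20/4 = 5
  x̄ = (5.5, 5),  deviation x̄ - mu_0 = (5.5, 5) - (3, 5) = (2.5, 0).

Step 2 — sample covariance matrix, S[i,j] = (1/(n-1)) · Σ_k (x_{k,i} - mean_i) · (x_{k,j} - mean_j), divisor n-1 = 3:
  S[X_1,X_1] = ((1.5)·(1.5) + (-4.5)·(-4.5) + (-0.5)·(-0.5) + (3.5)·(3.5)) / 3 = 35/3 = 11.6667
  S[X_1,X_2] = ((1.5)·(3) + (-4.5)·(-4) + (-0.5)·(0) + (3.5)·(1)) / 3 = 26/3 = 8.6667
  S[X_2,X_2] = ((3)·(3) + (-4)·(-4) + (0)·(0) + (1)·(1)) / 3 = 26/3 = 8.6667
  S = [[11.6667, 8.6667],
 [8.6667, 8.6667]].

Step 3 — invert S. det(S) = 11.6667·8.6667 - (8.6667)² = 26.
  S^{-1} = (1/det) · [[d, -b], [-b, a]] = [[0.3333, -0.3333],
 [-0.3333, 0.4487]].

Step 4 — quadratic form (x̄ - mu_0)^T · S^{-1} · (x̄ - mu_0):
  S^{-1} · (x̄ - mu_0) = (0.8333, -0.8333),
  (x̄ - mu_0)^T · [...] = (2.5)·(0.8333) + (0)·(-0.8333) = 2.0833.

Step 5 — scale by n: T² = 4 · 2.0833 = 8.3333.

T² ≈ 8.3333


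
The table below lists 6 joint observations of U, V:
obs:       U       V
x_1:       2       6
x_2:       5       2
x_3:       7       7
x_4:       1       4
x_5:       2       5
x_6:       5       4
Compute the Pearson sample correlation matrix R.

Step 1 — column means:
  mean(U) = (2 + 5 + 7 + 1 + 2 + 5) / 6 = 22/6 = 3.6667
  mean(V) = (6 + 2 + 7 + 4 + 5 + 4) / 6 = 28/6 = 4.6667

Step 2 — sample variances and covariances s[i,j] = (1/(n-1)) · Σ_k (x_{k,i} - mean_i) · (x_{k,j} - mean_j), with n-1 = 5:
  s[U,U] = ((-1.6667)·(-1.6667) + (1.3333)·(1.3333) + (3.3333)·(3.3333) + (-2.6667)·(-2.6667) + (-1.6667)·(-1.6667) + (1.3333)·(1.3333)) / 5 = 27.3333/5 = 5.4667
  s[U,V] = ((-1.6667)·(1.3333) + (1.3333)·(-2.6667) + (3.3333)·(2.3333) + (-2.6667)·(-0.6667) + (-1.6667)·(0.3333) + (1.3333)·(-0.6667)) / 5 = 2.3333/5 = 0.4667
  s[V,V] = ((1.3333)·(1.3333) + (-2.6667)·(-2.6667) + (2.3333)·(2.3333) + (-0.6667)·(-0.6667) + (0.3333)·(0.3333) + (-0.6667)·(-0.6667)) / 5 = 15.3333/5 = 3.0667
  Sample standard deviations s_i = √(s[i,i]):
  s(U) = √(5.4667) = 2.3381
  s(V) = √(3.0667) = 1.7512

Step 3 — r_{ij} = s_{ij} / (s_i · s_j):
  r[U,U] = 1 (diagonal).
  r[U,V] = 0.4667 / (2.3381 · 1.7512) = 0.4667 / 4.0944 = 0.114
  r[V,V] = 1 (diagonal).

R is symmetric with unit diagonal. Assembling:

R = [[1, 0.114],
 [0.114, 1]]


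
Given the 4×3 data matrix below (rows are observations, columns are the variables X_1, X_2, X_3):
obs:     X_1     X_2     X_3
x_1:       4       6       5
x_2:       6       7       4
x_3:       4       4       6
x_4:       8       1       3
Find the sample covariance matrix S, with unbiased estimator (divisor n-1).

Step 1 — column means:
  mean(X_1) = (4 + 6 + 4 + 8) / 4 = 22/4 = 5.5
  mean(X_2) = (6 + 7 + 4 + 1) / 4 = 18/4 = 4.5
  mean(X_3) = (5 + 4 + 6 + 3) / 4 = 18/4 = 4.5

Step 2 — sample covariance S[i,j] = (1/(n-1)) · Σ_k (x_{k,i} - mean_i) · (x_{k,j} - mean_j), with n-1 = 3.
  S[X_1,X_1] = ((-1.5)·(-1.5) + (0.5)·(0.5) + (-1.5)·(-1.5) + (2.5)·(2.5)) / 3 = 11/3 = 3.6667
  S[X_1,X_2] = ((-1.5)·(1.5) + (0.5)·(2.5) + (-1.5)·(-0.5) + (2.5)·(-3.5)) / 3 = -9/3 = -3
  S[X_1,X_3] = ((-1.5)·(0.5) + (0.5)·(-0.5) + (-1.5)·(1.5) + (2.5)·(-1.5)) / 3 = -7/3 = -2.3333
  S[X_2,X_2] = ((1.5)·(1.5) + (2.5)·(2.5) + (-0.5)·(-0.5) + (-3.5)·(-3.5)) / 3 = 21/3 = 7
  S[X_2,X_3] = ((1.5)·(0.5) + (2.5)·(-0.5) + (-0.5)·(1.5) + (-3.5)·(-1.5)) / 3 = 4/3 = 1.3333
  S[X_3,X_3] = ((0.5)·(0.5) + (-0.5)·(-0.5) + (1.5)·(1.5) + (-1.5)·(-1.5)) / 3 = 5/3 = 1.6667

S is symmetric (S[j,i] = S[i,j]). Assembling:

S = [[3.6667, -3, -2.3333],
 [-3, 7, 1.3333],
 [-2.3333, 1.3333, 1.6667]]


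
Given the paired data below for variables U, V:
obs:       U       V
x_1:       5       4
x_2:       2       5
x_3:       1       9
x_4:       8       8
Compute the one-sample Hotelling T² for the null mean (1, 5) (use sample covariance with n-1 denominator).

Step 1 — sample mean vector:
  mean(U) = (5 + 2 + 1 + 8) / 4 = 16/4 = 4
  mean(V) = (4 + 5 + 9 + 8) / 4 = 26/4 = 6.5
  x̄ = (4, 6.5),  deviation x̄ - mu_0 = (4, 6.5) - (1, 5) = (3, 1.5).

Step 2 — sample covariance matrix, S[i,j] = (1/(n-1)) · Σ_k (x_{k,i} - mean_i) · (x_{k,j} - mean_j), divisor n-1 = 3:
  S[U,U] = ((1)·(1) + (-2)·(-2) + (-3)·(-3) + (4)·(4)) / 3 = 30/3 = 10
  S[U,V] = ((1)·(-2.5) + (-2)·(-1.5) + (-3)·(2.5) + (4)·(1.5)) / 3 = -1/3 = -0.3333
  S[V,V] = ((-2.5)·(-2.5) + (-1.5)·(-1.5) + (2.5)·(2.5) + (1.5)·(1.5)) / 3 = 17/3 = 5.6667
  S = [[10, -0.3333],
 [-0.3333, 5.6667]].

Step 3 — invert S. det(S) = 10·5.6667 - (-0.3333)² = 56.5556.
  S^{-1} = (1/det) · [[d, -b], [-b, a]] = [[0.1002, 0.0059],
 [0.0059, 0.1768]].

Step 4 — quadratic form (x̄ - mu_0)^T · S^{-1} · (x̄ - mu_0):
  S^{-1} · (x̄ - mu_0) = (0.3094, 0.2829),
  (x̄ - mu_0)^T · [...] = (3)·(0.3094) + (1.5)·(0.2829) = 1.3527.

Step 5 — scale by n: T² = 4 · 1.3527 = 5.4106.

T² ≈ 5.4106


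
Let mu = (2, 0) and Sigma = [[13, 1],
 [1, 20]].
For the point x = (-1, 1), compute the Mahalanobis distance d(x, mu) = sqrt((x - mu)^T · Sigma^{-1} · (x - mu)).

Step 1 — centre the observation: (x - mu) = (-3, 1).

Step 2 — invert Sigma. det(Sigma) = 13·20 - (1)² = 259.
  Sigma^{-1} = (1/det) · [[d, -b], [-b, a]] = [[0.0772, -0.0039],
 [-0.0039, 0.0502]].

Step 3 — form the quadratic (x - mu)^T · Sigma^{-1} · (x - mu):
  Sigma^{-1} · (x - mu) = (-0.2355, 0.0618).
  (x - mu)^T · [Sigma^{-1} · (x - mu)] = (-3)·(-0.2355) + (1)·(0.0618) = 0.7683.

Step 4 — take square root: d = √(0.7683) ≈ 0.8765.

d(x, mu) = √(0.7683) ≈ 0.8765


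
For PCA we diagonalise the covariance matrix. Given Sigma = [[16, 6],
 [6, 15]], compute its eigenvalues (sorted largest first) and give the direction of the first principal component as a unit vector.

Step 1 — characteristic polynomial of 2×2 Sigma:
  det(Sigma - λI) = λ² - trace · λ + det = 0.
  trace = 16 + 15 = 31, det = 16·15 - (6)² = 204.
Step 2 — discriminant:
  Δ = trace² - 4·det = 961 - 816 = 145.
Step 3 — eigenvalues:
  λ = (trace ± √Δ)/2 = (31 ± 12.0416)/2,
  λ_1 = 21.5208,  λ_2 = 9.4792.

Step 4 — unit eigenvector for λ_1: solve (Sigma - λ_1 I)v = 0. First row:
  (16 - 21.5208)·v_x + (6)·v_y = 0, i.e. (-5.5208)·v_x + (6)·v_y = 0,
  so v ∝ (b, λ_1 - a) = (6, 5.5208) = u.
  ||u|| = √((6)² + (5.5208)²) = √(66.4792) ≈ 8.1535,
  v_1 = u/||u|| ≈ (0.7359, 0.6771) (||v_1|| = 1).

λ_1 = 21.5208,  λ_2 = 9.4792;  v_1 ≈ (0.7359, 0.6771)


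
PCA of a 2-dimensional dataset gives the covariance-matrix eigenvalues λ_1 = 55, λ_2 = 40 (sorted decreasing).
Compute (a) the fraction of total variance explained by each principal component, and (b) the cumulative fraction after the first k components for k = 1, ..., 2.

Step 1 — total variance = trace(Sigma) = Σ λ_i = 55 + 40 = 95.

Step 2 — fraction explained by component i = λ_i / Σ λ:
  PC1: 55/95 = 0.5789
  PC2: 40/95 = 0.4211

Step 3 — cumulative fraction after k components = (λ_1 + ... + λ_k) / Σ λ:
  k = 1: 55/95 = 0.5789
  k = 2: (55 + 40)/95 = 95/95 = 1

Summary (fraction, with percent):

explained: PC1 0.5789 (57.89%), PC2 0.4211 (42.11%);  cumulative: 0.5789, 1


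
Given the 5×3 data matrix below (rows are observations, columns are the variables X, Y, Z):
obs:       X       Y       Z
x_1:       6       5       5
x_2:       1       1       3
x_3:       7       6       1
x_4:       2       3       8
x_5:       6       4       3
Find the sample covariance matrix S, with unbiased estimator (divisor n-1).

Step 1 — column means:
  mean(X) = (6 + 1 + 7 + 2 + 6) / 5 = 22/5 = 4.4
  mean(Y) = (5 + 1 + 6 + 3 + 4) / 5 = 19/5 = 3.8
  mean(Z) = (5 + 3 + 1 + 8 + 3) / 5 = 20/5 = 4

Step 2 — sample covariance S[i,j] = (1/(n-1)) · Σ_k (x_{k,i} - mean_i) · (x_{k,j} - mean_j), with n-1 = 4.
  S[X,X] = ((1.6)·(1.6) + (-3.4)·(-3.4) + (2.6)·(2.6) + (-2.4)·(-2.4) + (1.6)·(1.6)) / 4 = 29.2/4 = 7.3
  S[X,Y] = ((1.6)·(1.2) + (-3.4)·(-2.8) + (2.6)·(2.2) + (-2.4)·(-0.8) + (1.6)·(0.2)) / 4 = 19.4/4 = 4.85
  S[X,Z] = ((1.6)·(1) + (-3.4)·(-1) + (2.6)·(-3) + (-2.4)·(4) + (1.6)·(-1)) / 4 = -14/4 = -3.5
  S[Y,Y] = ((1.2)·(1.2) + (-2.8)·(-2.8) + (2.2)·(2.2) + (-0.8)·(-0.8) + (0.2)·(0.2)) / 4 = 14.8/4 = 3.7
  S[Y,Z] = ((1.2)·(1) + (-2.8)·(-1) + (2.2)·(-3) + (-0.8)·(4) + (0.2)·(-1)) / 4 = -6/4 = -1.5
  S[Z,Z] = ((1)·(1) + (-1)·(-1) + (-3)·(-3) + (4)·(4) + (-1)·(-1)) / 4 = 28/4 = 7

S is symmetric (S[j,i] = S[i,j]). Assembling:

S = [[7.3, 4.85, -3.5],
 [4.85, 3.7, -1.5],
 [-3.5, -1.5, 7]]


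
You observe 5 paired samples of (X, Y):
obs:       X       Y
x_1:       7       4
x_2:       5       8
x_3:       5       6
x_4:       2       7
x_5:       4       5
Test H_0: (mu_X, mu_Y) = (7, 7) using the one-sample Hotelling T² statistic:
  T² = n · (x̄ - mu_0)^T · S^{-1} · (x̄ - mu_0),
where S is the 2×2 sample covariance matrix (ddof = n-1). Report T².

Step 1 — sample mean vector:
  mean(X) = (7 + 5 + 5 + 2 + 4) / 5 = 23/5 = 4.6
  mean(Y) = (4 + 8 + 6 + 7 + 5) / 5 = 30/5 = 6
  x̄ = (4.6, 6),  deviation x̄ - mu_0 = (4.6, 6) - (7, 7) = (-2.4, -1).

Step 2 — sample covariance matrix, S[i,j] = (1/(n-1)) · Σ_k (x_{k,i} - mean_i) · (x_{k,j} - mean_j), divisor n-1 = 4:
  S[X,X] = ((2.4)·(2.4) + (0.4)·(0.4) + (0.4)·(0.4) + (-2.6)·(-2.6) + (-0.6)·(-0.6)) / 4 = 13.2/4 = 3.3
  S[X,Y] = ((2.4)·(-2) + (0.4)·(2) + (0.4)·(0) + (-2.6)·(1) + (-0.6)·(-1)) / 4 = -6/4 = -1.5
  S[Y,Y] = ((-2)·(-2) + (2)·(2) + (0)·(0) + (1)·(1) + (-1)·(-1)) / 4 = 10/4 = 2.5
  S = [[3.3, -1.5],
 [-1.5, 2.5]].

Step 3 — invert S. det(S) = 3.3·2.5 - (-1.5)² = 6.
  S^{-1} = (1/det) · [[d, -b], [-b, a]] = [[0.4167, 0.25],
 [0.25, 0.55]].

Step 4 — quadratic form (x̄ - mu_0)^T · S^{-1} · (x̄ - mu_0):
  S^{-1} · (x̄ - mu_0) = (-1.25, -1.15),
  (x̄ - mu_0)^T · [...] = (-2.4)·(-1.25) + (-1)·(-1.15) = 4.15.

Step 5 — scale by n: T² = 5 · 4.15 = 20.75.

T² ≈ 20.75


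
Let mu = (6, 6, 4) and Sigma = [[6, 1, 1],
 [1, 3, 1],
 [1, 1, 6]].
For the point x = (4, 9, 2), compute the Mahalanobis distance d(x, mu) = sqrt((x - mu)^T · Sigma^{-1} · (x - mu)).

Step 1 — centre the observation: (x - mu) = (-2, 3, -2).

Step 2 — invert Sigma (cofactor / det for 3×3, or solve directly):
  Sigma^{-1} = [[0.1789, -0.0526, -0.0211],
 [-0.0526, 0.3684, -0.0526],
 [-0.0211, -0.0526, 0.1789]].

Step 3 — form the quadratic (x - mu)^T · Sigma^{-1} · (x - mu):
  Sigma^{-1} · (x - mu) = (-0.4737, 1.3158, -0.4737).
  (x - mu)^T · [Sigma^{-1} · (x - mu)] = (-2)·(-0.4737) + (3)·(1.3158) + (-2)·(-0.4737) = 5.8421.

Step 4 — take square root: d = √(5.8421) ≈ 2.417.

d(x, mu) = √(5.8421) ≈ 2.417


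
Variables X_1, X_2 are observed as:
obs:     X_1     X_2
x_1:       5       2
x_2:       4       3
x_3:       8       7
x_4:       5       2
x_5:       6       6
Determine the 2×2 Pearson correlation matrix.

Step 1 — column means:
  mean(X_1) = (5 + 4 + 8 + 5 + 6) / 5 = 28/5 = 5.6
  mean(X_2) = (2 + 3 + 7 + 2 + 6) / 5 = 20/5 = 4

Step 2 — sample variances and covariances s[i,j] = (1/(n-1)) · Σ_k (x_{k,i} - mean_i) · (x_{k,j} - mean_j), with n-1 = 4:
  s[X_1,X_1] = ((-0.6)·(-0.6) + (-1.6)·(-1.6) + (2.4)·(2.4) + (-0.6)·(-0.6) + (0.4)·(0.4)) / 4 = 9.2/4 = 2.3
  s[X_1,X_2] = ((-0.6)·(-2) + (-1.6)·(-1) + (2.4)·(3) + (-0.6)·(-2) + (0.4)·(2)) / 4 = 12/4 = 3
  s[X_2,X_2] = ((-2)·(-2) + (-1)·(-1) + (3)·(3) + (-2)·(-2) + (2)·(2)) / 4 = 22/4 = 5.5
  Sample standard deviations s_i = √(s[i,i]):
  s(X_1) = √(2.3) = 1.5166
  s(X_2) = √(5.5) = 2.3452

Step 3 — r_{ij} = s_{ij} / (s_i · s_j):
  r[X_1,X_1] = 1 (diagonal).
  r[X_1,X_2] = 3 / (1.5166 · 2.3452) = 3 / 3.5567 = 0.8435
  r[X_2,X_2] = 1 (diagonal).

R is symmetric with unit diagonal. Assembling:

R = [[1, 0.8435],
 [0.8435, 1]]


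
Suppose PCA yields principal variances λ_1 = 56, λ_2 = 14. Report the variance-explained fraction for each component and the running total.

Step 1 — total variance = trace(Sigma) = Σ λ_i = 56 + 14 = 70.

Step 2 — fraction explained by component i = λ_i / Σ λ:
  PC1: 56/70 = 0.8
  PC2: 14/70 = 0.2

Step 3 — cumulative fraction after k components = (λ_1 + ... + λ_k) / Σ λ:
  k = 1: 56/70 = 0.8
  k = 2: (56 + 14)/70 = 70/70 = 1

Summary (fraction, with percent):

explained: PC1 0.8 (80%), PC2 0.2 (20%);  cumulative: 0.8, 1


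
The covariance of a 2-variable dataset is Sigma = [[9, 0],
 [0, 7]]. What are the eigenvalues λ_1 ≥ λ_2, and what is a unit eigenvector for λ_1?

Step 1 — characteristic polynomial of 2×2 Sigma:
  det(Sigma - λI) = λ² - trace · λ + det = 0.
  trace = 9 + 7 = 16, det = 9·7 - (0)² = 63.
Step 2 — discriminant:
  Δ = trace² - 4·det = 256 - 252 = 4.
Step 3 — eigenvalues:
  λ = (trace ± √Δ)/2 = (16 ± 2)/2,
  λ_1 = 9,  λ_2 = 7.

Step 4 — unit eigenvector for λ_1: Sigma is diagonal, so its eigenvectors are the coordinate axes. λ_1 = 9 is the diagonal entry on the first coordinate axis, hence
  v_1 = (1, 0) (||v_1|| = 1).

λ_1 = 9,  λ_2 = 7;  v_1 ≈ (1, 0)


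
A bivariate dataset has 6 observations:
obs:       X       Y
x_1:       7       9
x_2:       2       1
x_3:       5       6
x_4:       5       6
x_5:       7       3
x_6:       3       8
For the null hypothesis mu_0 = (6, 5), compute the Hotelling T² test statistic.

Step 1 — sample mean vector:
  mean(X) = (7 + 2 + 5 + 5 + 7 + 3) / 6 = 29/6 = 4.8333
  mean(Y) = (9 + 1 + 6 + 6 + 3 + 8) / 6 = 33/6 = 5.5
  x̄ = (4.8333, 5.5),  deviation x̄ - mu_0 = (4.8333, 5.5) - (6, 5) = (-1.1667, 0.5).

Step 2 — sample covariance matrix, S[i,j] = (1/(n-1)) · Σ_k (x_{k,i} - mean_i) · (x_{k,j} - mean_j), divisor n-1 = 5:
  S[X,X] = ((2.1667)·(2.1667) + (-2.8333)·(-2.8333) + (0.1667)·(0.1667) + (0.1667)·(0.1667) + (2.1667)·(2.1667) + (-1.8333)·(-1.8333)) / 5 = 20.8333/5 = 4.1667
  S[X,Y] = ((2.1667)·(3.5) + (-2.8333)·(-4.5) + (0.1667)·(0.5) + (0.1667)·(0.5) + (2.1667)·(-2.5) + (-1.8333)·(2.5)) / 5 = 10.5/5 = 2.1
  S[Y,Y] = ((3.5)·(3.5) + (-4.5)·(-4.5) + (0.5)·(0.5) + (0.5)·(0.5) + (-2.5)·(-2.5) + (2.5)·(2.5)) / 5 = 45.5/5 = 9.1
  S = [[4.1667, 2.1],
 [2.1, 9.1]].

Step 3 — invert S. det(S) = 4.1667·9.1 - (2.1)² = 33.5067.
  S^{-1} = (1/det) · [[d, -b], [-b, a]] = [[0.2716, -0.0627],
 [-0.0627, 0.1244]].

Step 4 — quadratic form (x̄ - mu_0)^T · S^{-1} · (x̄ - mu_0):
  S^{-1} · (x̄ - mu_0) = (-0.3482, 0.1353),
  (x̄ - mu_0)^T · [...] = (-1.1667)·(-0.3482) + (0.5)·(0.1353) = 0.4739.

Step 5 — scale by n: T² = 6 · 0.4739 = 2.8432.

T² ≈ 2.8432


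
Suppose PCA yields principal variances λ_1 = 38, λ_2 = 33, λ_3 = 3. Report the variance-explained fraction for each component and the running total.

Step 1 — total variance = trace(Sigma) = Σ λ_i = 38 + 33 + 3 = 74.

Step 2 — fraction explained by component i = λ_i / Σ λ:
  PC1: 38/74 = 0.5135
  PC2: 33/74 = 0.4459
  PC3: 3/74 = 0.0405

Step 3 — cumulative fraction after k components = (λ_1 + ... + λ_k) / Σ λ:
  k = 1: 38/74 = 0.5135
  k = 2: (38 + 33)/74 = 71/74 = 0.9595
  k = 3: (38 + 33 + 3)/74 = 74/74 = 1

Summary (fraction, with percent):

explained: PC1 0.5135 (51.35%), PC2 0.4459 (44.59%), PC3 0.0405 (4.05%);  cumulative: 0.5135, 0.9595, 1


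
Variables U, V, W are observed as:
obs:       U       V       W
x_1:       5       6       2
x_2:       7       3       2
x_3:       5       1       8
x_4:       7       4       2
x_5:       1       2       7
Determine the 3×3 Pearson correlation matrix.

Step 1 — column means:
  mean(U) = (5 + 7 + 5 + 7 + 1) / 5 = 25/5 = 5
  mean(V) = (6 + 3 + 1 + 4 + 2) / 5 = 16/5 = 3.2
  mean(W) = (2 + 2 + 8 + 2 + 7) / 5 = 21/5 = 4.2

Step 2 — sample variances and covariances s[i,j] = (1/(n-1)) · Σ_k (x_{k,i} - mean_i) · (x_{k,j} - mean_j), with n-1 = 4:
  s[U,U] = ((0)·(0) + (2)·(2) + (0)·(0) + (2)·(2) + (-4)·(-4)) / 4 = 24/4 = 6
  s[U,V] = ((0)·(2.8) + (2)·(-0.2) + (0)·(-2.2) + (2)·(0.8) + (-4)·(-1.2)) / 4 = 6/4 = 1.5
  s[U,W] = ((0)·(-2.2) + (2)·(-2.2) + (0)·(3.8) + (2)·(-2.2) + (-4)·(2.8)) / 4 = -20/4 = -5
  s[V,V] = ((2.8)·(2.8) + (-0.2)·(-0.2) + (-2.2)·(-2.2) + (0.8)·(0.8) + (-1.2)·(-1.2)) / 4 = 14.8/4 = 3.7
  s[V,W] = ((2.8)·(-2.2) + (-0.2)·(-2.2) + (-2.2)·(3.8) + (0.8)·(-2.2) + (-1.2)·(2.8)) / 4 = -19.2/4 = -4.8
  s[W,W] = ((-2.2)·(-2.2) + (-2.2)·(-2.2) + (3.8)·(3.8) + (-2.2)·(-2.2) + (2.8)·(2.8)) / 4 = 36.8/4 = 9.2
  Sample standard deviations s_i = √(s[i,i]):
  s(U) = √(6) = 2.4495
  s(V) = √(3.7) = 1.9235
  s(W) = √(9.2) = 3.0332

Step 3 — r_{ij} = s_{ij} / (s_i · s_j):
  r[U,U] = 1 (diagonal).
  r[U,V] = 1.5 / (2.4495 · 1.9235) = 1.5 / 4.7117 = 0.3184
  r[U,W] = -5 / (2.4495 · 3.0332) = -5 / 7.4297 = -0.673
  r[V,V] = 1 (diagonal).
  r[V,W] = -4.8 / (1.9235 · 3.0332) = -4.8 / 5.8344 = -0.8227
  r[W,W] = 1 (diagonal).

R is symmetric with unit diagonal. Assembling:

R = [[1, 0.3184, -0.673],
 [0.3184, 1, -0.8227],
 [-0.673, -0.8227, 1]]
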